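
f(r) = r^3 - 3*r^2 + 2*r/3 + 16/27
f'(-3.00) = 45.67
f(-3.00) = -55.41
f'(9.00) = 189.67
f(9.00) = 492.59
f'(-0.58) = 5.16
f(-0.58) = -1.00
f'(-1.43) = 15.38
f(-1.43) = -9.42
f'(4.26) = 29.55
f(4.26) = 26.30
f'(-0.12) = 1.43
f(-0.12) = 0.47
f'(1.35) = -1.97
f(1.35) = -1.51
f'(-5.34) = 118.25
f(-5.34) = -240.79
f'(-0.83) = 7.71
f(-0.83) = -2.60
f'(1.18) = -2.24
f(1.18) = -1.15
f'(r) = 3*r^2 - 6*r + 2/3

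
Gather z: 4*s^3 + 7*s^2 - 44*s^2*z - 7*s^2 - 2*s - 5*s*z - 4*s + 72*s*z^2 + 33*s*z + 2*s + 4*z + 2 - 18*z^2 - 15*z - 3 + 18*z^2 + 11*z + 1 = 4*s^3 + 72*s*z^2 - 4*s + z*(-44*s^2 + 28*s)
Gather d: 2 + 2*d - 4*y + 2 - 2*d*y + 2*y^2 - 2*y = d*(2 - 2*y) + 2*y^2 - 6*y + 4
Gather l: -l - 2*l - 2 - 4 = -3*l - 6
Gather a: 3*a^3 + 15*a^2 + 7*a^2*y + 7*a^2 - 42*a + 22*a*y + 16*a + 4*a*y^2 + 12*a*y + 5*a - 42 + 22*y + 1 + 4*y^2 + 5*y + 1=3*a^3 + a^2*(7*y + 22) + a*(4*y^2 + 34*y - 21) + 4*y^2 + 27*y - 40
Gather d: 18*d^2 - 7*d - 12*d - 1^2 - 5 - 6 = 18*d^2 - 19*d - 12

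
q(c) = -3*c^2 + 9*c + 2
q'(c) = 9 - 6*c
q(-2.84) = -47.76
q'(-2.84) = 26.04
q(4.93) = -26.54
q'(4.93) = -20.58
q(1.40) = 8.72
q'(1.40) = 0.60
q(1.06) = 8.17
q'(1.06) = 2.64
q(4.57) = -19.52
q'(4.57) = -18.42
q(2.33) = 6.68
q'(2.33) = -4.98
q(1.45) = 8.74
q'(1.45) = 0.30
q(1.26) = 8.58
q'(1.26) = 1.44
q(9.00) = -160.00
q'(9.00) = -45.00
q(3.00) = 2.00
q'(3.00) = -9.00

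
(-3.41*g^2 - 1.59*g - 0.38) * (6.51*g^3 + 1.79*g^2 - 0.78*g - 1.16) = -22.1991*g^5 - 16.4548*g^4 - 2.6601*g^3 + 4.5156*g^2 + 2.1408*g + 0.4408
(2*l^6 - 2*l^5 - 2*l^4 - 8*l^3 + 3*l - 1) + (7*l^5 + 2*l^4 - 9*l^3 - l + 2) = 2*l^6 + 5*l^5 - 17*l^3 + 2*l + 1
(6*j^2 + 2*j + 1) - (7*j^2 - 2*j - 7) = -j^2 + 4*j + 8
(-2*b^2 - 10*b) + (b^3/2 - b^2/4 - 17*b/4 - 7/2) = b^3/2 - 9*b^2/4 - 57*b/4 - 7/2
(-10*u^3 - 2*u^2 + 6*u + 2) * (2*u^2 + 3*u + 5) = -20*u^5 - 34*u^4 - 44*u^3 + 12*u^2 + 36*u + 10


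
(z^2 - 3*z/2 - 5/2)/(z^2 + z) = (z - 5/2)/z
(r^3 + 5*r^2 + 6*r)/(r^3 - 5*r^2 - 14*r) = (r + 3)/(r - 7)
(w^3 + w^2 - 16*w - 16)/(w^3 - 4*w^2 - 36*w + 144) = (w^2 + 5*w + 4)/(w^2 - 36)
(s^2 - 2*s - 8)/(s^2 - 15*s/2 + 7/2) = 2*(s^2 - 2*s - 8)/(2*s^2 - 15*s + 7)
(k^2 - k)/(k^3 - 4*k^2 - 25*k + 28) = k/(k^2 - 3*k - 28)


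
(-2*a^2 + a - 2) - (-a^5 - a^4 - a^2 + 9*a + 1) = a^5 + a^4 - a^2 - 8*a - 3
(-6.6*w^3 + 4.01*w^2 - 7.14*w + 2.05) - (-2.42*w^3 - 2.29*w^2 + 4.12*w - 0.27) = -4.18*w^3 + 6.3*w^2 - 11.26*w + 2.32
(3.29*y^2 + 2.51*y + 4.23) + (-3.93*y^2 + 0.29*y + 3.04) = -0.64*y^2 + 2.8*y + 7.27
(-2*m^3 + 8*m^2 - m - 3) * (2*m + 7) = -4*m^4 + 2*m^3 + 54*m^2 - 13*m - 21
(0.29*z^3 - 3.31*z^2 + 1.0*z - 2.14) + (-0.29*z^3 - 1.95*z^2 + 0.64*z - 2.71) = -5.26*z^2 + 1.64*z - 4.85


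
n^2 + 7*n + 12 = (n + 3)*(n + 4)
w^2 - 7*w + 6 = (w - 6)*(w - 1)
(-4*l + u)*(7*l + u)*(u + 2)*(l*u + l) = -28*l^3*u^2 - 84*l^3*u - 56*l^3 + 3*l^2*u^3 + 9*l^2*u^2 + 6*l^2*u + l*u^4 + 3*l*u^3 + 2*l*u^2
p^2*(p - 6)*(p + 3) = p^4 - 3*p^3 - 18*p^2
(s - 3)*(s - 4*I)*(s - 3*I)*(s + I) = s^4 - 3*s^3 - 6*I*s^3 - 5*s^2 + 18*I*s^2 + 15*s - 12*I*s + 36*I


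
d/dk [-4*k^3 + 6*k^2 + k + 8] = -12*k^2 + 12*k + 1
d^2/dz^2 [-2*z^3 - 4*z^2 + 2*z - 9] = -12*z - 8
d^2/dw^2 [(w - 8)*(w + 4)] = 2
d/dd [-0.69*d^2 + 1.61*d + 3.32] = 1.61 - 1.38*d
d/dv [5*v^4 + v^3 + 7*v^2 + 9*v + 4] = 20*v^3 + 3*v^2 + 14*v + 9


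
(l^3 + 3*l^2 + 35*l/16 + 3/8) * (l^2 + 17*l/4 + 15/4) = l^5 + 29*l^4/4 + 299*l^3/16 + 1339*l^2/64 + 627*l/64 + 45/32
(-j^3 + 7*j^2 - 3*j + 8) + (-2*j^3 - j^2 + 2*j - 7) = -3*j^3 + 6*j^2 - j + 1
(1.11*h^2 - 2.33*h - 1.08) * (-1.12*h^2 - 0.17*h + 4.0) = -1.2432*h^4 + 2.4209*h^3 + 6.0457*h^2 - 9.1364*h - 4.32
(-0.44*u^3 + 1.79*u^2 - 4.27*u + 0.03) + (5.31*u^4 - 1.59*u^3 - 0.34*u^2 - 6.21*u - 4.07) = 5.31*u^4 - 2.03*u^3 + 1.45*u^2 - 10.48*u - 4.04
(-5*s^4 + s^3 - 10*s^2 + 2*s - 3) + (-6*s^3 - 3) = -5*s^4 - 5*s^3 - 10*s^2 + 2*s - 6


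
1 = 1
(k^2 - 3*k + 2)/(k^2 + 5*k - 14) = (k - 1)/(k + 7)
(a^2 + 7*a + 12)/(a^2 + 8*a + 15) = (a + 4)/(a + 5)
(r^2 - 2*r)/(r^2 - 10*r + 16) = r/(r - 8)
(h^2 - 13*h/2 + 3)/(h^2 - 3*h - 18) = (h - 1/2)/(h + 3)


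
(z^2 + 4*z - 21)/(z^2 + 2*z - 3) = (z^2 + 4*z - 21)/(z^2 + 2*z - 3)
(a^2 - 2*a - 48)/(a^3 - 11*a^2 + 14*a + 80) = (a + 6)/(a^2 - 3*a - 10)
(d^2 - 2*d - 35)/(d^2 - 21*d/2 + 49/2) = 2*(d + 5)/(2*d - 7)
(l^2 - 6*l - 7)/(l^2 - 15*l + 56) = (l + 1)/(l - 8)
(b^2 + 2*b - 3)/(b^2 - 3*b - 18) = (b - 1)/(b - 6)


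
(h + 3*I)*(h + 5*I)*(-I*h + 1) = -I*h^3 + 9*h^2 + 23*I*h - 15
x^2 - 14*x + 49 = (x - 7)^2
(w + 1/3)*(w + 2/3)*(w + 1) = w^3 + 2*w^2 + 11*w/9 + 2/9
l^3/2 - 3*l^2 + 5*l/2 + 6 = (l/2 + 1/2)*(l - 4)*(l - 3)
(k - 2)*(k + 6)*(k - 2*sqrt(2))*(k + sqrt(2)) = k^4 - sqrt(2)*k^3 + 4*k^3 - 16*k^2 - 4*sqrt(2)*k^2 - 16*k + 12*sqrt(2)*k + 48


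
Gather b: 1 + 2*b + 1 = 2*b + 2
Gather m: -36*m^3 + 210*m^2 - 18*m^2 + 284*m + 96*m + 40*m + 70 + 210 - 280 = -36*m^3 + 192*m^2 + 420*m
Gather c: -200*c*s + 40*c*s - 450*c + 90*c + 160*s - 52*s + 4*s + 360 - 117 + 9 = c*(-160*s - 360) + 112*s + 252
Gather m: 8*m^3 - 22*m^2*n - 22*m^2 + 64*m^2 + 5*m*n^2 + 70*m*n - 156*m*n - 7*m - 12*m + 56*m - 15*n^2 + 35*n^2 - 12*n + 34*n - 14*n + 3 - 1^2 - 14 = 8*m^3 + m^2*(42 - 22*n) + m*(5*n^2 - 86*n + 37) + 20*n^2 + 8*n - 12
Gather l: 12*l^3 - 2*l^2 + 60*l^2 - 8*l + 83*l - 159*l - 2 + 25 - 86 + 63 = 12*l^3 + 58*l^2 - 84*l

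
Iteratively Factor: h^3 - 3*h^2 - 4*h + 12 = (h - 3)*(h^2 - 4) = (h - 3)*(h + 2)*(h - 2)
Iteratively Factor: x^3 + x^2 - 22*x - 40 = (x - 5)*(x^2 + 6*x + 8) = (x - 5)*(x + 4)*(x + 2)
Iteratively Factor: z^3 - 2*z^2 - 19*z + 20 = (z + 4)*(z^2 - 6*z + 5) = (z - 5)*(z + 4)*(z - 1)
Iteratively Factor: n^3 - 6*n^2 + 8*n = (n - 4)*(n^2 - 2*n) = n*(n - 4)*(n - 2)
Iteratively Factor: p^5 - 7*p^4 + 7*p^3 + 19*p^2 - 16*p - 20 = (p - 2)*(p^4 - 5*p^3 - 3*p^2 + 13*p + 10) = (p - 2)*(p + 1)*(p^3 - 6*p^2 + 3*p + 10) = (p - 2)^2*(p + 1)*(p^2 - 4*p - 5) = (p - 2)^2*(p + 1)^2*(p - 5)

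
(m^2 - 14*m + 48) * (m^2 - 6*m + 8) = m^4 - 20*m^3 + 140*m^2 - 400*m + 384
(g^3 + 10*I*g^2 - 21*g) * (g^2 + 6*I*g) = g^5 + 16*I*g^4 - 81*g^3 - 126*I*g^2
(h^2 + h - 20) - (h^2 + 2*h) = -h - 20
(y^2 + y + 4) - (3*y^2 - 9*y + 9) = -2*y^2 + 10*y - 5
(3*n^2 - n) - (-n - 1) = 3*n^2 + 1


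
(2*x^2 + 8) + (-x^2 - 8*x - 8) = x^2 - 8*x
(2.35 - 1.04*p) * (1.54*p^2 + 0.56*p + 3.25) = -1.6016*p^3 + 3.0366*p^2 - 2.064*p + 7.6375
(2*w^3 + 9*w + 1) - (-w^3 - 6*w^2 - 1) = 3*w^3 + 6*w^2 + 9*w + 2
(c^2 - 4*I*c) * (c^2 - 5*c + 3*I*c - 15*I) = c^4 - 5*c^3 - I*c^3 + 12*c^2 + 5*I*c^2 - 60*c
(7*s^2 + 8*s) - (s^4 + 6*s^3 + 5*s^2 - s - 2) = -s^4 - 6*s^3 + 2*s^2 + 9*s + 2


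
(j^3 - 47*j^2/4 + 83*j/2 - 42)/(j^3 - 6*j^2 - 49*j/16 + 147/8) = 4*(j - 4)/(4*j + 7)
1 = 1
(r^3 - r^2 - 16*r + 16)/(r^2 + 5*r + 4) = (r^2 - 5*r + 4)/(r + 1)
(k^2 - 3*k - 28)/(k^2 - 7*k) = (k + 4)/k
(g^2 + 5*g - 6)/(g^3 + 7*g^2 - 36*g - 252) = (g - 1)/(g^2 + g - 42)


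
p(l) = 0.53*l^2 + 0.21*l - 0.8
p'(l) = 1.06*l + 0.21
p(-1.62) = 0.25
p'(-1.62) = -1.51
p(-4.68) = 9.83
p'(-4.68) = -4.75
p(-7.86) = 30.29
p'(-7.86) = -8.12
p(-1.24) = -0.25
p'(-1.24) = -1.10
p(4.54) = 11.08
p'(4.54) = 5.02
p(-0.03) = -0.81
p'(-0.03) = 0.18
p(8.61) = 40.30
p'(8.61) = 9.34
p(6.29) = 21.49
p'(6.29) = 6.88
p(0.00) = -0.80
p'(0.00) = 0.21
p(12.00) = 78.04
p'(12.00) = 12.93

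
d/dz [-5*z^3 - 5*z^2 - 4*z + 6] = -15*z^2 - 10*z - 4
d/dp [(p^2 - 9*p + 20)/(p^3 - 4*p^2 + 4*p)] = (-p^3 + 16*p^2 - 60*p + 40)/(p^2*(p^3 - 6*p^2 + 12*p - 8))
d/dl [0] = 0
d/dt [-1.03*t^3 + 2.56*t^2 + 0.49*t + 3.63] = -3.09*t^2 + 5.12*t + 0.49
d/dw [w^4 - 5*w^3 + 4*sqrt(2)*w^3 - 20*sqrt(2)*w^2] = w*(4*w^2 - 15*w + 12*sqrt(2)*w - 40*sqrt(2))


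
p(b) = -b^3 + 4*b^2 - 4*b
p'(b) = -3*b^2 + 8*b - 4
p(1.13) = -0.86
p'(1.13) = 1.21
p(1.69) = -0.16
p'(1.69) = 0.95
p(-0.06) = 0.25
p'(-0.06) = -4.49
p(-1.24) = 13.02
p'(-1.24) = -18.53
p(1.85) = -0.04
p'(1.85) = 0.53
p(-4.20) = 161.45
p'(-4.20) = -90.52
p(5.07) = -47.78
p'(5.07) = -40.55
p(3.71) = -10.85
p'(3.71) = -15.61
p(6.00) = -96.00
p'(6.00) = -64.00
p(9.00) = -441.00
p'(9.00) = -175.00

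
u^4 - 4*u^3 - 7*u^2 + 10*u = u*(u - 5)*(u - 1)*(u + 2)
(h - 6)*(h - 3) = h^2 - 9*h + 18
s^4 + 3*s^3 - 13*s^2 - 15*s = s*(s - 3)*(s + 1)*(s + 5)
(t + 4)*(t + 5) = t^2 + 9*t + 20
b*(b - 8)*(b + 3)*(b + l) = b^4 + b^3*l - 5*b^3 - 5*b^2*l - 24*b^2 - 24*b*l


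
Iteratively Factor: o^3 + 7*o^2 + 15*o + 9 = (o + 3)*(o^2 + 4*o + 3) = (o + 3)^2*(o + 1)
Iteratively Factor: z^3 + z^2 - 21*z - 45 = (z - 5)*(z^2 + 6*z + 9) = (z - 5)*(z + 3)*(z + 3)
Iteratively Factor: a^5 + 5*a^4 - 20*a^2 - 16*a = (a - 2)*(a^4 + 7*a^3 + 14*a^2 + 8*a) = (a - 2)*(a + 1)*(a^3 + 6*a^2 + 8*a) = a*(a - 2)*(a + 1)*(a^2 + 6*a + 8) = a*(a - 2)*(a + 1)*(a + 2)*(a + 4)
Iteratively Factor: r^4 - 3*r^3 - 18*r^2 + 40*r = (r - 5)*(r^3 + 2*r^2 - 8*r) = (r - 5)*(r + 4)*(r^2 - 2*r) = (r - 5)*(r - 2)*(r + 4)*(r)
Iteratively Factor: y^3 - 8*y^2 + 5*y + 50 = (y + 2)*(y^2 - 10*y + 25) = (y - 5)*(y + 2)*(y - 5)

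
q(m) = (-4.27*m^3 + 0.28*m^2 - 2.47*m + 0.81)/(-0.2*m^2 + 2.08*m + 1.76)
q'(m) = (0.4*m - 2.08)*(-4.27*m^3 + 0.28*m^2 - 2.47*m + 0.81)/(-0.2*m^2 + 2.08*m + 1.76)^2 + (-12.81*m^2 + 0.56*m - 2.47)/(-0.2*m^2 + 2.08*m + 1.76)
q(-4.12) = -30.81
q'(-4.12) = 10.52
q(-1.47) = -10.76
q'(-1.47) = 1.31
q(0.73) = -0.79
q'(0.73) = -2.36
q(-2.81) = -18.49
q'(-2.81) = 8.12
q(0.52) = -0.36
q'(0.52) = -1.78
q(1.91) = -6.52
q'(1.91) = -7.90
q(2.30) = -10.09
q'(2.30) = -10.43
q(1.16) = -2.14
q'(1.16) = -4.00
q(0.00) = 0.46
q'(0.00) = -1.95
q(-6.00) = -52.90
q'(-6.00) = 12.83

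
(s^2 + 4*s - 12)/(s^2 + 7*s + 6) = (s - 2)/(s + 1)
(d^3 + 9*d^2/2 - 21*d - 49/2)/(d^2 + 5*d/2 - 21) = (d^2 + 8*d + 7)/(d + 6)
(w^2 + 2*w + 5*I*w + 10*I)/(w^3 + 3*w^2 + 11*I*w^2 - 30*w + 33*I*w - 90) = (w + 2)/(w^2 + w*(3 + 6*I) + 18*I)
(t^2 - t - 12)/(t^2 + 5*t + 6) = (t - 4)/(t + 2)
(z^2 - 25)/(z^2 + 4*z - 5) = (z - 5)/(z - 1)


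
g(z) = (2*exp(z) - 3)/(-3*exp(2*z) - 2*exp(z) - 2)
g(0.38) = 0.01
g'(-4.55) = -0.03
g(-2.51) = 1.30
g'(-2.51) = -0.19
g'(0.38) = -0.27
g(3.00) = -0.03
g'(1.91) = 0.04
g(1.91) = -0.07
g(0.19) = 0.07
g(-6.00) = 1.49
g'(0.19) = -0.36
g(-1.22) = 0.84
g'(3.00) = 0.03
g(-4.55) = 1.47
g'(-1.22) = -0.54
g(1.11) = -0.09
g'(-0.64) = -0.62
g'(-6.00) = -0.00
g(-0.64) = 0.50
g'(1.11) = -0.02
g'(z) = (2*exp(z) - 3)*(6*exp(2*z) + 2*exp(z))/(-3*exp(2*z) - 2*exp(z) - 2)^2 + 2*exp(z)/(-3*exp(2*z) - 2*exp(z) - 2) = (6*exp(2*z) - 18*exp(z) - 10)*exp(z)/(9*exp(4*z) + 12*exp(3*z) + 16*exp(2*z) + 8*exp(z) + 4)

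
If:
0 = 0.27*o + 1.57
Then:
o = -5.81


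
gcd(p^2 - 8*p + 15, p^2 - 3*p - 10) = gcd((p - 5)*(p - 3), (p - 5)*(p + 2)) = p - 5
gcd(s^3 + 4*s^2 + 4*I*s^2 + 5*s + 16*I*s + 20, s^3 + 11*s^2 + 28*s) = s + 4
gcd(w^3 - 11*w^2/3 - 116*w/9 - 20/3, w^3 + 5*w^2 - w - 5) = 1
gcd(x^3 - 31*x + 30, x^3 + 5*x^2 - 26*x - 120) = x^2 + x - 30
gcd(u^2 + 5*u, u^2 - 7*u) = u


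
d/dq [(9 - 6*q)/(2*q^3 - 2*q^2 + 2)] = 3*(-2*q^3 + 2*q^2 + q*(2*q - 3)*(3*q - 2) - 2)/(2*(q^3 - q^2 + 1)^2)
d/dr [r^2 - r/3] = 2*r - 1/3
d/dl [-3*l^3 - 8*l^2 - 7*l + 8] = -9*l^2 - 16*l - 7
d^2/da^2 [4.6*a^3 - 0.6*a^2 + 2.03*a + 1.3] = 27.6*a - 1.2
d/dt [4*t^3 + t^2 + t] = 12*t^2 + 2*t + 1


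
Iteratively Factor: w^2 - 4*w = (w - 4)*(w)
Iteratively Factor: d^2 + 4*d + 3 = (d + 1)*(d + 3)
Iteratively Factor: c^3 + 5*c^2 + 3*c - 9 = (c + 3)*(c^2 + 2*c - 3) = (c + 3)^2*(c - 1)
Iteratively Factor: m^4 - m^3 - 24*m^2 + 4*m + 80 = (m + 2)*(m^3 - 3*m^2 - 18*m + 40) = (m + 2)*(m + 4)*(m^2 - 7*m + 10) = (m - 5)*(m + 2)*(m + 4)*(m - 2)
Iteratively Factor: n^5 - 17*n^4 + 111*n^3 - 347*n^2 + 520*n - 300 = (n - 5)*(n^4 - 12*n^3 + 51*n^2 - 92*n + 60) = (n - 5)^2*(n^3 - 7*n^2 + 16*n - 12) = (n - 5)^2*(n - 3)*(n^2 - 4*n + 4) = (n - 5)^2*(n - 3)*(n - 2)*(n - 2)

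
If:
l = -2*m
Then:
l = -2*m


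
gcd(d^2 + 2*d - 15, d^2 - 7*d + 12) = d - 3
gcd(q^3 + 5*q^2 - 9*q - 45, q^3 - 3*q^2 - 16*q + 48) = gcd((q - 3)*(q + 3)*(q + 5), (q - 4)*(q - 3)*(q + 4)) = q - 3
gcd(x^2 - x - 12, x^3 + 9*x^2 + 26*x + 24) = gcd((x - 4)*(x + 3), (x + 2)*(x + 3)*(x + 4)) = x + 3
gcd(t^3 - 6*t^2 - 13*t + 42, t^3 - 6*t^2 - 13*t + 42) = t^3 - 6*t^2 - 13*t + 42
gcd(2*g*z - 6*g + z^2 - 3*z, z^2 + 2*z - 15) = z - 3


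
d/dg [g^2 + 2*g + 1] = 2*g + 2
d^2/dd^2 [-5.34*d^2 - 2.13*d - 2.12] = -10.6800000000000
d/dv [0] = 0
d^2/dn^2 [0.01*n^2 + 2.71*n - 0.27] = 0.0200000000000000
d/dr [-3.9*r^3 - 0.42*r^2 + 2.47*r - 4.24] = -11.7*r^2 - 0.84*r + 2.47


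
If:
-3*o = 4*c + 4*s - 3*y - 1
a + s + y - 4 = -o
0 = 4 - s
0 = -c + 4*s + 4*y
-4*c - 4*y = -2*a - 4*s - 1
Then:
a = 111/4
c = 177/10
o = -1127/40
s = 4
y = 17/40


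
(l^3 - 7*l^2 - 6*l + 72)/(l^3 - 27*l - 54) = (l - 4)/(l + 3)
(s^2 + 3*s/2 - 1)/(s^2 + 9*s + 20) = (s^2 + 3*s/2 - 1)/(s^2 + 9*s + 20)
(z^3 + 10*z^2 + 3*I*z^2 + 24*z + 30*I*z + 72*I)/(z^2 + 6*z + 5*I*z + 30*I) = (z^2 + z*(4 + 3*I) + 12*I)/(z + 5*I)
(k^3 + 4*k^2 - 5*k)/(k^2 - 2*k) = (k^2 + 4*k - 5)/(k - 2)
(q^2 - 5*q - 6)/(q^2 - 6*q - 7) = (q - 6)/(q - 7)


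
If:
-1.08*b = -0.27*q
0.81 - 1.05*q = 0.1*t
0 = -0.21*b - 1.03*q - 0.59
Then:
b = -0.14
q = -0.55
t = 13.82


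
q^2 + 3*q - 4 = (q - 1)*(q + 4)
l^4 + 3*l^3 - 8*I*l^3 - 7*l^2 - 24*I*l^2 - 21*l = l*(l + 3)*(l - 7*I)*(l - I)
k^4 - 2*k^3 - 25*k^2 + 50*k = k*(k - 5)*(k - 2)*(k + 5)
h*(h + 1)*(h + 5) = h^3 + 6*h^2 + 5*h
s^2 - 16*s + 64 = (s - 8)^2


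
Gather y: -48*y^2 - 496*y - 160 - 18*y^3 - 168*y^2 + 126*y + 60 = -18*y^3 - 216*y^2 - 370*y - 100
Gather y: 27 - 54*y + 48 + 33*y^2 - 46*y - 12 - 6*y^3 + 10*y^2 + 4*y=-6*y^3 + 43*y^2 - 96*y + 63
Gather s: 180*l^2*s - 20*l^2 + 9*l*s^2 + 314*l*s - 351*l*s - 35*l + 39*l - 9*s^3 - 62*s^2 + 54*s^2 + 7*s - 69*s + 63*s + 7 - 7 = -20*l^2 + 4*l - 9*s^3 + s^2*(9*l - 8) + s*(180*l^2 - 37*l + 1)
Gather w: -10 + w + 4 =w - 6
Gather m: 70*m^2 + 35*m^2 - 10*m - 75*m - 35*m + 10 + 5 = 105*m^2 - 120*m + 15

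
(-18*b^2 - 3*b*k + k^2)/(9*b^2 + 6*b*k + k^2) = (-6*b + k)/(3*b + k)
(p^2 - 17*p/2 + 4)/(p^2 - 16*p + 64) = (p - 1/2)/(p - 8)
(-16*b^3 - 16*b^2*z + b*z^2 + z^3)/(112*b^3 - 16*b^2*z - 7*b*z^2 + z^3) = (b + z)/(-7*b + z)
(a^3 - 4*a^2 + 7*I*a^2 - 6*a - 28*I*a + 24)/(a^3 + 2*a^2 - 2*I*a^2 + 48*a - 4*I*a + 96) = (a^2 + a*(-4 + I) - 4*I)/(a^2 + a*(2 - 8*I) - 16*I)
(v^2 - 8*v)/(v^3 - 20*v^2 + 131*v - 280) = v/(v^2 - 12*v + 35)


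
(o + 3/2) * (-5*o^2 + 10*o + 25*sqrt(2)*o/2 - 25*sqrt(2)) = -5*o^3 + 5*o^2/2 + 25*sqrt(2)*o^2/2 - 25*sqrt(2)*o/4 + 15*o - 75*sqrt(2)/2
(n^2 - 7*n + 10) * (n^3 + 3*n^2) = n^5 - 4*n^4 - 11*n^3 + 30*n^2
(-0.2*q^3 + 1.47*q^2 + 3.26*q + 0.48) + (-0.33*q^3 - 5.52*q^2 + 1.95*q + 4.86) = -0.53*q^3 - 4.05*q^2 + 5.21*q + 5.34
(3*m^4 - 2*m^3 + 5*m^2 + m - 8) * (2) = 6*m^4 - 4*m^3 + 10*m^2 + 2*m - 16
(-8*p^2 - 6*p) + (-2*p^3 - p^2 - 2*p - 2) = -2*p^3 - 9*p^2 - 8*p - 2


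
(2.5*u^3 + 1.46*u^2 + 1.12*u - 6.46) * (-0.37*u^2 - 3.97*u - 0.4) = -0.925*u^5 - 10.4652*u^4 - 7.2106*u^3 - 2.6402*u^2 + 25.1982*u + 2.584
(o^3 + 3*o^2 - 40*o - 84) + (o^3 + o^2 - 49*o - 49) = 2*o^3 + 4*o^2 - 89*o - 133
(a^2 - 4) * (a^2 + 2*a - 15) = a^4 + 2*a^3 - 19*a^2 - 8*a + 60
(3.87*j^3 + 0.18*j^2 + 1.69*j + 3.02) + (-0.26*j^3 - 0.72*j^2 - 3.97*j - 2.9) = 3.61*j^3 - 0.54*j^2 - 2.28*j + 0.12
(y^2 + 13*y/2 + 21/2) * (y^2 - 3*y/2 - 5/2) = y^4 + 5*y^3 - 7*y^2/4 - 32*y - 105/4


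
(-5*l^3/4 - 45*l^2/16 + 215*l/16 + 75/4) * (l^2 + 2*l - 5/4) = -5*l^5/4 - 85*l^4/16 + 75*l^3/8 + 3145*l^2/64 + 1325*l/64 - 375/16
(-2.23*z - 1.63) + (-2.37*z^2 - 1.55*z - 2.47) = -2.37*z^2 - 3.78*z - 4.1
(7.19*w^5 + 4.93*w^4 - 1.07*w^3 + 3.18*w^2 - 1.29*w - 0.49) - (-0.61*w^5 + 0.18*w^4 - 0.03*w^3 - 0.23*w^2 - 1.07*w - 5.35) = 7.8*w^5 + 4.75*w^4 - 1.04*w^3 + 3.41*w^2 - 0.22*w + 4.86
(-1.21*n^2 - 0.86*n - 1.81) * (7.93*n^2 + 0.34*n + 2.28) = -9.5953*n^4 - 7.2312*n^3 - 17.4045*n^2 - 2.5762*n - 4.1268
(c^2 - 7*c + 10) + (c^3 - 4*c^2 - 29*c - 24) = c^3 - 3*c^2 - 36*c - 14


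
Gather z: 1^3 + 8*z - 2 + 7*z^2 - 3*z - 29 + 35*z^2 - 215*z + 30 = 42*z^2 - 210*z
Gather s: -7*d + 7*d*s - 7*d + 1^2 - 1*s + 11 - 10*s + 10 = -14*d + s*(7*d - 11) + 22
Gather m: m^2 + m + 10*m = m^2 + 11*m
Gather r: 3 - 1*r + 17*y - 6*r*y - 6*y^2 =r*(-6*y - 1) - 6*y^2 + 17*y + 3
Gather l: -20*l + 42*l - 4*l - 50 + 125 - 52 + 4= 18*l + 27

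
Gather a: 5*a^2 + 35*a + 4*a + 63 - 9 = 5*a^2 + 39*a + 54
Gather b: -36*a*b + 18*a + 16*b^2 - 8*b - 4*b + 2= 18*a + 16*b^2 + b*(-36*a - 12) + 2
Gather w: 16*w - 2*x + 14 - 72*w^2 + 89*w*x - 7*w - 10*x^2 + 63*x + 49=-72*w^2 + w*(89*x + 9) - 10*x^2 + 61*x + 63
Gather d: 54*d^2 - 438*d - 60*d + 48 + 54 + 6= 54*d^2 - 498*d + 108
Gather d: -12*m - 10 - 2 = -12*m - 12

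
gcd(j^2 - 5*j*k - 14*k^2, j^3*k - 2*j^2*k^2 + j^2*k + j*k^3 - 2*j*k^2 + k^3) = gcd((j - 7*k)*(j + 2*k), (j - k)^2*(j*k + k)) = 1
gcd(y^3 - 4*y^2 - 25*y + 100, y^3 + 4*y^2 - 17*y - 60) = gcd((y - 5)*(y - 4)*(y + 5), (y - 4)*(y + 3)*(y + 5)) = y^2 + y - 20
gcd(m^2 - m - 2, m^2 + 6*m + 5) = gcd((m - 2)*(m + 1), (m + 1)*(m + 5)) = m + 1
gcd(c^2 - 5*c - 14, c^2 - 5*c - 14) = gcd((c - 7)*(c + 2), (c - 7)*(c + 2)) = c^2 - 5*c - 14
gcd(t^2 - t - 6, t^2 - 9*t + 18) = t - 3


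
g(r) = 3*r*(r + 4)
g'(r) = 6*r + 12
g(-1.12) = -9.68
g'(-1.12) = 5.28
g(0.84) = 12.20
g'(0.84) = 17.04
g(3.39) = 75.16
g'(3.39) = 32.34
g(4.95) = 132.91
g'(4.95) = 41.70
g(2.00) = 36.00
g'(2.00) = 24.00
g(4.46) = 113.19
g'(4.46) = 38.76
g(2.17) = 40.17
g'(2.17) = 25.02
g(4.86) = 129.18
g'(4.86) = 41.16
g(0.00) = 0.00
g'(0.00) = 12.00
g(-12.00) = 288.00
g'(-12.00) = -60.00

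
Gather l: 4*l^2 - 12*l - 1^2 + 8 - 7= 4*l^2 - 12*l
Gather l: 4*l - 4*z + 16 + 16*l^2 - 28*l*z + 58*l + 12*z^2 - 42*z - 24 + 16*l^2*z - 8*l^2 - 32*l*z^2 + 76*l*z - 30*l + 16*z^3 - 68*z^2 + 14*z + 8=l^2*(16*z + 8) + l*(-32*z^2 + 48*z + 32) + 16*z^3 - 56*z^2 - 32*z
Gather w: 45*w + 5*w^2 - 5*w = 5*w^2 + 40*w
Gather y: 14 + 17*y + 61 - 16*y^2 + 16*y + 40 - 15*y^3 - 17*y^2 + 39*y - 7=-15*y^3 - 33*y^2 + 72*y + 108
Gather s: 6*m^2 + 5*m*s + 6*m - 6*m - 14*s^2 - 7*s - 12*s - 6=6*m^2 - 14*s^2 + s*(5*m - 19) - 6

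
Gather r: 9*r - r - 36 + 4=8*r - 32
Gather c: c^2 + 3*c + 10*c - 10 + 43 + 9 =c^2 + 13*c + 42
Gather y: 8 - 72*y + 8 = 16 - 72*y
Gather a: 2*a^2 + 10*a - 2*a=2*a^2 + 8*a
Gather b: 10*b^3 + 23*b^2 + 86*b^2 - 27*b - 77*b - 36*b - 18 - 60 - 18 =10*b^3 + 109*b^2 - 140*b - 96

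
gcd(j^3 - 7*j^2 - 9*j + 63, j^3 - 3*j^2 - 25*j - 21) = j^2 - 4*j - 21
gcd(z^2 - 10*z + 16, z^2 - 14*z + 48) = z - 8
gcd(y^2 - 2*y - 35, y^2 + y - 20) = y + 5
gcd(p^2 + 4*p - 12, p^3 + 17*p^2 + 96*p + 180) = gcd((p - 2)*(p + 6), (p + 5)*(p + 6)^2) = p + 6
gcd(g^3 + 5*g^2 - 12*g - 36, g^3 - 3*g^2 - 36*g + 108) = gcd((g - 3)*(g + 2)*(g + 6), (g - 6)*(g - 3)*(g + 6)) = g^2 + 3*g - 18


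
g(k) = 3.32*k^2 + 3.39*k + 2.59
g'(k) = 6.64*k + 3.39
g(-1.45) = 4.65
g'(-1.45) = -6.24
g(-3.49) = 31.20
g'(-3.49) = -19.78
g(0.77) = 7.17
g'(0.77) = 8.50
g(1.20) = 11.44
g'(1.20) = 11.36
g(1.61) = 16.65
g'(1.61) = 14.08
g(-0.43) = 1.75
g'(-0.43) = 0.53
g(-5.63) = 88.74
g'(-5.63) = -33.99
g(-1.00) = 2.52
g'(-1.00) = -3.25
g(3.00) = 42.64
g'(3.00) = 23.31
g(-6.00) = 101.77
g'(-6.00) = -36.45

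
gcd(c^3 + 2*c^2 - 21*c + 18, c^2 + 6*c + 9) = 1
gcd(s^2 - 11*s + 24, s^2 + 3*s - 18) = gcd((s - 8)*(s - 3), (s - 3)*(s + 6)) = s - 3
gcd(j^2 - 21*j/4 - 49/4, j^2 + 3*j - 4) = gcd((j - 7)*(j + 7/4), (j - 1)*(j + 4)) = 1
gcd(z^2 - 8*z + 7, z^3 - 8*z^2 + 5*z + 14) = z - 7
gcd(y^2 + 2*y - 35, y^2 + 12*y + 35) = y + 7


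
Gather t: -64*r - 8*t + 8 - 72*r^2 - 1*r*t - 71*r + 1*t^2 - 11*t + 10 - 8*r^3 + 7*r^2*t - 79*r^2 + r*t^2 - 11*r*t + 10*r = -8*r^3 - 151*r^2 - 125*r + t^2*(r + 1) + t*(7*r^2 - 12*r - 19) + 18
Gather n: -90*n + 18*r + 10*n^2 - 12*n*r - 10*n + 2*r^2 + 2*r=10*n^2 + n*(-12*r - 100) + 2*r^2 + 20*r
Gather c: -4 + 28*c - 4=28*c - 8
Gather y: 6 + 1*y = y + 6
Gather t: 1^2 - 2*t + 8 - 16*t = 9 - 18*t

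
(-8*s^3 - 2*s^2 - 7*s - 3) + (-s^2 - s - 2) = -8*s^3 - 3*s^2 - 8*s - 5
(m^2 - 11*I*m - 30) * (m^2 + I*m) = m^4 - 10*I*m^3 - 19*m^2 - 30*I*m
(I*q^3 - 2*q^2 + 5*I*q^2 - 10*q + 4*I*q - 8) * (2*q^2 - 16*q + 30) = 2*I*q^5 - 4*q^4 - 6*I*q^4 + 12*q^3 - 42*I*q^3 + 84*q^2 + 86*I*q^2 - 172*q + 120*I*q - 240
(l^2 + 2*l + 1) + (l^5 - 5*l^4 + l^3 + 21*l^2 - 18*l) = l^5 - 5*l^4 + l^3 + 22*l^2 - 16*l + 1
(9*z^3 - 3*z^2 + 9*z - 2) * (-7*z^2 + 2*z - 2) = -63*z^5 + 39*z^4 - 87*z^3 + 38*z^2 - 22*z + 4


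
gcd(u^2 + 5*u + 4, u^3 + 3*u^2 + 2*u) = u + 1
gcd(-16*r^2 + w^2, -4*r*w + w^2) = 4*r - w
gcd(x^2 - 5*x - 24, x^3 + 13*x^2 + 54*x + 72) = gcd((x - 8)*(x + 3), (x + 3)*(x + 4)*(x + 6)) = x + 3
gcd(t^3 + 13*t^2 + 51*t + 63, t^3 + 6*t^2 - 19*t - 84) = t^2 + 10*t + 21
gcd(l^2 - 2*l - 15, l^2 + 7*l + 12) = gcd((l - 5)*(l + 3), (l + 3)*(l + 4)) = l + 3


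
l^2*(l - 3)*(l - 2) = l^4 - 5*l^3 + 6*l^2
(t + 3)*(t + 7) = t^2 + 10*t + 21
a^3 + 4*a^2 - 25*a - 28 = (a - 4)*(a + 1)*(a + 7)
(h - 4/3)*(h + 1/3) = h^2 - h - 4/9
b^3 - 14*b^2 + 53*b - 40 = (b - 8)*(b - 5)*(b - 1)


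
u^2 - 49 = (u - 7)*(u + 7)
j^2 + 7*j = j*(j + 7)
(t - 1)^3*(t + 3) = t^4 - 6*t^2 + 8*t - 3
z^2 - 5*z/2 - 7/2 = (z - 7/2)*(z + 1)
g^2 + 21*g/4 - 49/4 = (g - 7/4)*(g + 7)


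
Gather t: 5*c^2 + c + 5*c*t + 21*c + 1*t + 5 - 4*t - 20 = 5*c^2 + 22*c + t*(5*c - 3) - 15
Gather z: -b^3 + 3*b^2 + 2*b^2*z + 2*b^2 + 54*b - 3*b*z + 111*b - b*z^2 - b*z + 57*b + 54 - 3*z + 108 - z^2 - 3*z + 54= -b^3 + 5*b^2 + 222*b + z^2*(-b - 1) + z*(2*b^2 - 4*b - 6) + 216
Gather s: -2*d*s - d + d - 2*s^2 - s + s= -2*d*s - 2*s^2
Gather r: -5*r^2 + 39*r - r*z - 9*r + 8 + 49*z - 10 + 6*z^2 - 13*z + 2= -5*r^2 + r*(30 - z) + 6*z^2 + 36*z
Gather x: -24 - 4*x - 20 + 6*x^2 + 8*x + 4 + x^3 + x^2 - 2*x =x^3 + 7*x^2 + 2*x - 40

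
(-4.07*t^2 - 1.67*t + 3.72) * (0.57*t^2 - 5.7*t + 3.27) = -2.3199*t^4 + 22.2471*t^3 - 1.6695*t^2 - 26.6649*t + 12.1644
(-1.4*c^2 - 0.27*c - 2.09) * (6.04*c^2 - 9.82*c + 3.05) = -8.456*c^4 + 12.1172*c^3 - 14.2422*c^2 + 19.7003*c - 6.3745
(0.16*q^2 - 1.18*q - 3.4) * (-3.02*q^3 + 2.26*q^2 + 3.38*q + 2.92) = -0.4832*q^5 + 3.9252*q^4 + 8.142*q^3 - 11.2052*q^2 - 14.9376*q - 9.928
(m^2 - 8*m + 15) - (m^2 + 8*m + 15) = -16*m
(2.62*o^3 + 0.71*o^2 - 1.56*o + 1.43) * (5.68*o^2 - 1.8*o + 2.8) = 14.8816*o^5 - 0.6832*o^4 - 2.8028*o^3 + 12.9184*o^2 - 6.942*o + 4.004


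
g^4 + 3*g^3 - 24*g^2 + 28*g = g*(g - 2)^2*(g + 7)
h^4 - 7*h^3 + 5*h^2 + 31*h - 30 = (h - 5)*(h - 3)*(h - 1)*(h + 2)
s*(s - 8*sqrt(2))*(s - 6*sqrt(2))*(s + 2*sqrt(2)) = s^4 - 12*sqrt(2)*s^3 + 40*s^2 + 192*sqrt(2)*s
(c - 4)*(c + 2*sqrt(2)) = c^2 - 4*c + 2*sqrt(2)*c - 8*sqrt(2)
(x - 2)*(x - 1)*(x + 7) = x^3 + 4*x^2 - 19*x + 14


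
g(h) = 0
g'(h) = 0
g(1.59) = 0.00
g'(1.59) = 0.00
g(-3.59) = 0.00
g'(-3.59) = 0.00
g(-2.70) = 0.00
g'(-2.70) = 0.00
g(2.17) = 0.00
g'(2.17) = 0.00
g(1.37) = 0.00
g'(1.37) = 0.00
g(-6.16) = 0.00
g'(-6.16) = 0.00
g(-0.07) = 0.00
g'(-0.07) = 0.00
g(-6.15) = 0.00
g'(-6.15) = 0.00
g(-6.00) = 0.00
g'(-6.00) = 0.00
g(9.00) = 0.00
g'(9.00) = 0.00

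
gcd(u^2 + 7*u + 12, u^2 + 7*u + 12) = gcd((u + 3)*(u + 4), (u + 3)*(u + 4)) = u^2 + 7*u + 12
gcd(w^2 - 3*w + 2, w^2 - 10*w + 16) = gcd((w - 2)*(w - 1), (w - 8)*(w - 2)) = w - 2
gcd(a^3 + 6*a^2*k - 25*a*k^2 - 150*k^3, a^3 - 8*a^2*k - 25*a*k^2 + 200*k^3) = a^2 - 25*k^2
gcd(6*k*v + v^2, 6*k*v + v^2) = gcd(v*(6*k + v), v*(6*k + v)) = 6*k*v + v^2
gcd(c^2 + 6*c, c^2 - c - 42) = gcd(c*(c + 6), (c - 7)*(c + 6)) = c + 6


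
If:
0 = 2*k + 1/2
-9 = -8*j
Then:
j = 9/8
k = -1/4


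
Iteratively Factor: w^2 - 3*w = (w)*(w - 3)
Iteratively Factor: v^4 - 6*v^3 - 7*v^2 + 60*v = (v - 4)*(v^3 - 2*v^2 - 15*v) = v*(v - 4)*(v^2 - 2*v - 15) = v*(v - 5)*(v - 4)*(v + 3)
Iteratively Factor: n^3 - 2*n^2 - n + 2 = (n - 2)*(n^2 - 1) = (n - 2)*(n - 1)*(n + 1)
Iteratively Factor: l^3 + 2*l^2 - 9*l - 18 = (l + 3)*(l^2 - l - 6) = (l + 2)*(l + 3)*(l - 3)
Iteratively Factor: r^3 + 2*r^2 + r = (r + 1)*(r^2 + r) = (r + 1)^2*(r)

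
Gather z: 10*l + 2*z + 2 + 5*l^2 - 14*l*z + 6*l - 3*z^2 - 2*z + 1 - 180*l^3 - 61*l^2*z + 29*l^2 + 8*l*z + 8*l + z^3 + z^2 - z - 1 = -180*l^3 + 34*l^2 + 24*l + z^3 - 2*z^2 + z*(-61*l^2 - 6*l - 1) + 2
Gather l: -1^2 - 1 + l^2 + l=l^2 + l - 2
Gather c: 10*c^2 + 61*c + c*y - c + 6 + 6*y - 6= 10*c^2 + c*(y + 60) + 6*y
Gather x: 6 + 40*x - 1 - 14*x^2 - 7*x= -14*x^2 + 33*x + 5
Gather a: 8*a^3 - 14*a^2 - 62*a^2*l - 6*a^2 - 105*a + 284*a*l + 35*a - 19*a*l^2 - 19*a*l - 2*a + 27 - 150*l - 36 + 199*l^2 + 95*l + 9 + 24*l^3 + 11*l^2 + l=8*a^3 + a^2*(-62*l - 20) + a*(-19*l^2 + 265*l - 72) + 24*l^3 + 210*l^2 - 54*l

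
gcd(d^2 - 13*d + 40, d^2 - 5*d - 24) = d - 8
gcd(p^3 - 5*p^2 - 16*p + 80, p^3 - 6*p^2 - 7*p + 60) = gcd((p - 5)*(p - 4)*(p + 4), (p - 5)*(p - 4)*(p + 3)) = p^2 - 9*p + 20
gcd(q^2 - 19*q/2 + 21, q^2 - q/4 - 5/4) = 1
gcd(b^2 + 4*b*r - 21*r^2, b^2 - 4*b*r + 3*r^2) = -b + 3*r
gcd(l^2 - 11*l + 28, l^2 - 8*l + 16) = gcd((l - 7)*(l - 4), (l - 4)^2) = l - 4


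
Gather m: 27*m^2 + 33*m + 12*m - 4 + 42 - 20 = 27*m^2 + 45*m + 18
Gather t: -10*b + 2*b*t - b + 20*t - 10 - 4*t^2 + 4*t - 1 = -11*b - 4*t^2 + t*(2*b + 24) - 11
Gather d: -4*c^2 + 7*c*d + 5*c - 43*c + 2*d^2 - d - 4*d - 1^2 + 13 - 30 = -4*c^2 - 38*c + 2*d^2 + d*(7*c - 5) - 18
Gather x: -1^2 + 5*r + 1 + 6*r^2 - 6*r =6*r^2 - r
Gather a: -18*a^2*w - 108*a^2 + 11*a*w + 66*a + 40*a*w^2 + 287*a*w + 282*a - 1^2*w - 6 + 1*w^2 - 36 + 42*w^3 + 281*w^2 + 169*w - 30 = a^2*(-18*w - 108) + a*(40*w^2 + 298*w + 348) + 42*w^3 + 282*w^2 + 168*w - 72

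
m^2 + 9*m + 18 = (m + 3)*(m + 6)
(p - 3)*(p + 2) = p^2 - p - 6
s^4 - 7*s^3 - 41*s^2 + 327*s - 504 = (s - 8)*(s - 3)^2*(s + 7)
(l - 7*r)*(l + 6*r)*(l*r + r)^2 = l^4*r^2 - l^3*r^3 + 2*l^3*r^2 - 42*l^2*r^4 - 2*l^2*r^3 + l^2*r^2 - 84*l*r^4 - l*r^3 - 42*r^4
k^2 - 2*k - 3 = (k - 3)*(k + 1)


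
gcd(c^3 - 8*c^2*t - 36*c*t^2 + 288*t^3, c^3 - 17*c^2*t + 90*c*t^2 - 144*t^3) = c^2 - 14*c*t + 48*t^2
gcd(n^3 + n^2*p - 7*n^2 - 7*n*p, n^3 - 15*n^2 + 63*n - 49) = n - 7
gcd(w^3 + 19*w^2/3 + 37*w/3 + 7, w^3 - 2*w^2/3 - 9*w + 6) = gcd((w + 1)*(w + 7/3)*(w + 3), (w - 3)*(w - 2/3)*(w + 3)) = w + 3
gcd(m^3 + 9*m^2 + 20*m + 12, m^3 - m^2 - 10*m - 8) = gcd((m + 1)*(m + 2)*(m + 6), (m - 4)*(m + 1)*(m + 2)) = m^2 + 3*m + 2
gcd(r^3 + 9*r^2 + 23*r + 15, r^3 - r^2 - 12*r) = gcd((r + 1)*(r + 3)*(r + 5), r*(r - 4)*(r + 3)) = r + 3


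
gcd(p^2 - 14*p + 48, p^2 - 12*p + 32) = p - 8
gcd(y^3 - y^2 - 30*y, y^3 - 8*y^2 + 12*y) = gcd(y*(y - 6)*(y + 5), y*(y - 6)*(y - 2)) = y^2 - 6*y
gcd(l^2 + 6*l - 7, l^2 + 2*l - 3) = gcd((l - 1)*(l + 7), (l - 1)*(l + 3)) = l - 1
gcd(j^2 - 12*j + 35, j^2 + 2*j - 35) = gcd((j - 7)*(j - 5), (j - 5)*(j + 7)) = j - 5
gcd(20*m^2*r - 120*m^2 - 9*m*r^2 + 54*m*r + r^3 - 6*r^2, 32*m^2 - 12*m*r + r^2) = -4*m + r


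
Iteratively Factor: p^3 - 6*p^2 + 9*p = (p)*(p^2 - 6*p + 9) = p*(p - 3)*(p - 3)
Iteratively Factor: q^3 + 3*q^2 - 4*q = (q)*(q^2 + 3*q - 4) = q*(q - 1)*(q + 4)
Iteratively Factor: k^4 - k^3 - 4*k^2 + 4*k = (k - 2)*(k^3 + k^2 - 2*k) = k*(k - 2)*(k^2 + k - 2) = k*(k - 2)*(k - 1)*(k + 2)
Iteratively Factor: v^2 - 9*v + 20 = (v - 5)*(v - 4)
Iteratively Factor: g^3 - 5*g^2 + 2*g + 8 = (g + 1)*(g^2 - 6*g + 8) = (g - 4)*(g + 1)*(g - 2)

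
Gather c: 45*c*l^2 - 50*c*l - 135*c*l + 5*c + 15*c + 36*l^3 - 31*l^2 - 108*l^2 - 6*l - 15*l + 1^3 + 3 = c*(45*l^2 - 185*l + 20) + 36*l^3 - 139*l^2 - 21*l + 4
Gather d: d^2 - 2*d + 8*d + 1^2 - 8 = d^2 + 6*d - 7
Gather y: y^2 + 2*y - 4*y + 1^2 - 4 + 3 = y^2 - 2*y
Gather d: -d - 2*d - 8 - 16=-3*d - 24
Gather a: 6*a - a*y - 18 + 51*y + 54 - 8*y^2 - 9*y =a*(6 - y) - 8*y^2 + 42*y + 36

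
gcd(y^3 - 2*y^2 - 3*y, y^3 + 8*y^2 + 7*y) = y^2 + y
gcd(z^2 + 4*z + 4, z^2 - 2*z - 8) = z + 2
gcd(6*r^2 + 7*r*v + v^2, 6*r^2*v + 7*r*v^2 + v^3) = 6*r^2 + 7*r*v + v^2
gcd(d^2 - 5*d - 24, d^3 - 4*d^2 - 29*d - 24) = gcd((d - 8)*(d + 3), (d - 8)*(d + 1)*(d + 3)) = d^2 - 5*d - 24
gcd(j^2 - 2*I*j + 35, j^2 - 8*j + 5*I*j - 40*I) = j + 5*I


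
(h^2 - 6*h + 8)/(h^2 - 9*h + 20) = (h - 2)/(h - 5)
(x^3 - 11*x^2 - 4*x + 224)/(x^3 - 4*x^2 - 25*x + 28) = (x - 8)/(x - 1)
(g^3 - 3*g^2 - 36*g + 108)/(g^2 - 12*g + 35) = (g^3 - 3*g^2 - 36*g + 108)/(g^2 - 12*g + 35)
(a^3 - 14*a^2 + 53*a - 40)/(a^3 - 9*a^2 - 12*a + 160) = (a - 1)/(a + 4)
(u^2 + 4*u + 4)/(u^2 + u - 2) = (u + 2)/(u - 1)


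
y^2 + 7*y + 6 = (y + 1)*(y + 6)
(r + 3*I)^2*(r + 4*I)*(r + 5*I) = r^4 + 15*I*r^3 - 83*r^2 - 201*I*r + 180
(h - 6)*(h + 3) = h^2 - 3*h - 18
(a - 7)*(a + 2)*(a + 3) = a^3 - 2*a^2 - 29*a - 42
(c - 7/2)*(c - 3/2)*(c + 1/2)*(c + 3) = c^4 - 3*c^3/2 - 43*c^2/4 + 87*c/8 + 63/8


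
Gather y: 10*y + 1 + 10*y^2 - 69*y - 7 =10*y^2 - 59*y - 6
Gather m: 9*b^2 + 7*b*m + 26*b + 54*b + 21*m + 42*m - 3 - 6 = 9*b^2 + 80*b + m*(7*b + 63) - 9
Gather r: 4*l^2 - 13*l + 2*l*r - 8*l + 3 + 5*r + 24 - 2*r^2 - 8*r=4*l^2 - 21*l - 2*r^2 + r*(2*l - 3) + 27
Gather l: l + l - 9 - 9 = 2*l - 18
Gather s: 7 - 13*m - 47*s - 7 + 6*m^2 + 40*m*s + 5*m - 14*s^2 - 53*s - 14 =6*m^2 - 8*m - 14*s^2 + s*(40*m - 100) - 14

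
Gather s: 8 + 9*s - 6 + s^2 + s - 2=s^2 + 10*s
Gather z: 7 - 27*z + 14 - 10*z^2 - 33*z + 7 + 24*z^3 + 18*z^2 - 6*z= 24*z^3 + 8*z^2 - 66*z + 28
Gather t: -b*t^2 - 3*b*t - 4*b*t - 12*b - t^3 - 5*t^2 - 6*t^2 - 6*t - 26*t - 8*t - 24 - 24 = -12*b - t^3 + t^2*(-b - 11) + t*(-7*b - 40) - 48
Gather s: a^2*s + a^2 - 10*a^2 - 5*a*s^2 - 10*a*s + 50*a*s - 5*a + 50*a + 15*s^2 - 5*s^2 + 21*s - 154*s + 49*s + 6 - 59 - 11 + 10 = -9*a^2 + 45*a + s^2*(10 - 5*a) + s*(a^2 + 40*a - 84) - 54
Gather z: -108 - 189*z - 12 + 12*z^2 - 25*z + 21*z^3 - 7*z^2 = 21*z^3 + 5*z^2 - 214*z - 120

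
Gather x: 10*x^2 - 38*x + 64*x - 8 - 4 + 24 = 10*x^2 + 26*x + 12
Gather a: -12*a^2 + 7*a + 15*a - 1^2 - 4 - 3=-12*a^2 + 22*a - 8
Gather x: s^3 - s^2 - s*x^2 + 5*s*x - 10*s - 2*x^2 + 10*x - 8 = s^3 - s^2 - 10*s + x^2*(-s - 2) + x*(5*s + 10) - 8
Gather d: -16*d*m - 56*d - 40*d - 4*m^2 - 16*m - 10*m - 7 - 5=d*(-16*m - 96) - 4*m^2 - 26*m - 12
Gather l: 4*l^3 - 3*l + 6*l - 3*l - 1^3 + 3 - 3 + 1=4*l^3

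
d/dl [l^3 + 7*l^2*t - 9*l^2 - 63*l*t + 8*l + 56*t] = 3*l^2 + 14*l*t - 18*l - 63*t + 8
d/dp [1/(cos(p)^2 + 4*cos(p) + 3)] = 2*(cos(p) + 2)*sin(p)/(cos(p)^2 + 4*cos(p) + 3)^2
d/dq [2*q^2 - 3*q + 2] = 4*q - 3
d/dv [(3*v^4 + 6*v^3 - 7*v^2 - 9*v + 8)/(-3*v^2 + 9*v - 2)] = (-18*v^5 + 63*v^4 + 84*v^3 - 126*v^2 + 76*v - 54)/(9*v^4 - 54*v^3 + 93*v^2 - 36*v + 4)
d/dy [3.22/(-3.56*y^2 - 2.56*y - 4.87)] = (22.9264*y + 8.2432)/(3.56*y^2 + 2.56*y + 4.87)^2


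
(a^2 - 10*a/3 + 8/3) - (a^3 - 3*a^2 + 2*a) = -a^3 + 4*a^2 - 16*a/3 + 8/3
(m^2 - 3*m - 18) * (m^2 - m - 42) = m^4 - 4*m^3 - 57*m^2 + 144*m + 756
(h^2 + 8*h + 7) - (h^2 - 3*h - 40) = 11*h + 47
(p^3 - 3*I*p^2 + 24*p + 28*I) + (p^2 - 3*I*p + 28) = p^3 + p^2 - 3*I*p^2 + 24*p - 3*I*p + 28 + 28*I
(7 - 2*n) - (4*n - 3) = 10 - 6*n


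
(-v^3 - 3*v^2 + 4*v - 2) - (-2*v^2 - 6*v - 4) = -v^3 - v^2 + 10*v + 2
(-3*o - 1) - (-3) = 2 - 3*o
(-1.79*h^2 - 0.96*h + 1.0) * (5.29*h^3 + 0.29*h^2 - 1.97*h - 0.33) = -9.4691*h^5 - 5.5975*h^4 + 8.5379*h^3 + 2.7719*h^2 - 1.6532*h - 0.33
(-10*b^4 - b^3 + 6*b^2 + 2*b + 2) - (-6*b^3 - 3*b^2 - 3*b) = -10*b^4 + 5*b^3 + 9*b^2 + 5*b + 2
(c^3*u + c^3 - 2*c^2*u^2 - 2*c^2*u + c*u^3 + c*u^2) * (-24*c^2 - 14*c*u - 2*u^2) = -24*c^5*u - 24*c^5 + 34*c^4*u^2 + 34*c^4*u + 2*c^3*u^3 + 2*c^3*u^2 - 10*c^2*u^4 - 10*c^2*u^3 - 2*c*u^5 - 2*c*u^4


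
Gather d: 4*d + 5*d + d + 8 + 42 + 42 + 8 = 10*d + 100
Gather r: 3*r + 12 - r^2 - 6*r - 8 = -r^2 - 3*r + 4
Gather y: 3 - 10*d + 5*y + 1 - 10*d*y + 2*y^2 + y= -10*d + 2*y^2 + y*(6 - 10*d) + 4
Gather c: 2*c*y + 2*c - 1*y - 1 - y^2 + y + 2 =c*(2*y + 2) - y^2 + 1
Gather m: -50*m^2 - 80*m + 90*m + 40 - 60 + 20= -50*m^2 + 10*m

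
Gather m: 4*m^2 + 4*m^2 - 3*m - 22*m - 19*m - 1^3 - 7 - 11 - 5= 8*m^2 - 44*m - 24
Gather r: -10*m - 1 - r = -10*m - r - 1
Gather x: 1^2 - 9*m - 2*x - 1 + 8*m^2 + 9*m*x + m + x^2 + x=8*m^2 - 8*m + x^2 + x*(9*m - 1)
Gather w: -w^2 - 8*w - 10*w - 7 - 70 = -w^2 - 18*w - 77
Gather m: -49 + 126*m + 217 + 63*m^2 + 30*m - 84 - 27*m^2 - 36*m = 36*m^2 + 120*m + 84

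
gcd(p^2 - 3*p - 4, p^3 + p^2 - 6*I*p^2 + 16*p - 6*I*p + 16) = p + 1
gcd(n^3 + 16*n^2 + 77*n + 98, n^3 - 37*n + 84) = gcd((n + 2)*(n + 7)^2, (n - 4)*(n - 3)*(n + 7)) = n + 7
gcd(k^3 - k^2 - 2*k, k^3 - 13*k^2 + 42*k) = k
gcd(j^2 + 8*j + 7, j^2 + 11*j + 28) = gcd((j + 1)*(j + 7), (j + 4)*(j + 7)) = j + 7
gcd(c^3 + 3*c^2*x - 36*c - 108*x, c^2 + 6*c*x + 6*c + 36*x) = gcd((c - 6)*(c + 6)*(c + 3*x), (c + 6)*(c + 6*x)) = c + 6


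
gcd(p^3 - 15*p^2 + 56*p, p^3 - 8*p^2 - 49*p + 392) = p^2 - 15*p + 56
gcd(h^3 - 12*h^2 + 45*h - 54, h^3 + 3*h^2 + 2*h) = 1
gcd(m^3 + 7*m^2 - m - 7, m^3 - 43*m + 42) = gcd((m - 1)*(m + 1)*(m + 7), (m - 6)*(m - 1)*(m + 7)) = m^2 + 6*m - 7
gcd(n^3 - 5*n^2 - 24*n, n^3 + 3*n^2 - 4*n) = n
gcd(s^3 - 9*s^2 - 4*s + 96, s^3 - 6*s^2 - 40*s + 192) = s^2 - 12*s + 32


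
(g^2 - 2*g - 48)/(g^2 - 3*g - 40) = (g + 6)/(g + 5)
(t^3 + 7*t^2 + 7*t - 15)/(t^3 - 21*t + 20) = (t + 3)/(t - 4)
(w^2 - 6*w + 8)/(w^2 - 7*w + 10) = (w - 4)/(w - 5)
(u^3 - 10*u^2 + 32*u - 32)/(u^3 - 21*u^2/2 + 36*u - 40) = 2*(u - 2)/(2*u - 5)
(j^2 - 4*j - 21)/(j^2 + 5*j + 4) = (j^2 - 4*j - 21)/(j^2 + 5*j + 4)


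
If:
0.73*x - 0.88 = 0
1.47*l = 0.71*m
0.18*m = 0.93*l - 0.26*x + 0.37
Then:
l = -0.10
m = -0.21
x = 1.21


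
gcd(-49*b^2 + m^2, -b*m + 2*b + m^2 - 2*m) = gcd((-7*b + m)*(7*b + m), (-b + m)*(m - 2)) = 1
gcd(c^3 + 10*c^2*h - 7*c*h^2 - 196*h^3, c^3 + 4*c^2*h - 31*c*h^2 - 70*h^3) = c + 7*h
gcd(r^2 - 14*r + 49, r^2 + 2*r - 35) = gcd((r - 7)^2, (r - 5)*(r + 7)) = 1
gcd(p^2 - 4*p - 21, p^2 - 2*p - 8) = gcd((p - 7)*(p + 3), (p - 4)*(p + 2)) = 1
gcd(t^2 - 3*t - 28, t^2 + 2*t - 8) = t + 4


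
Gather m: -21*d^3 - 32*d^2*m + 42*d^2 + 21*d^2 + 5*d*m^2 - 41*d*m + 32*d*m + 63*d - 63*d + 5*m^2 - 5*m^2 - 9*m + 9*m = -21*d^3 + 63*d^2 + 5*d*m^2 + m*(-32*d^2 - 9*d)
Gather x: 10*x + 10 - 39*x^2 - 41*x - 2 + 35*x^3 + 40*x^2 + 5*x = 35*x^3 + x^2 - 26*x + 8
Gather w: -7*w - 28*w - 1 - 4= -35*w - 5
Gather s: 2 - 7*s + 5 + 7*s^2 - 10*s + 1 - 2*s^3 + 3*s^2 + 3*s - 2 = -2*s^3 + 10*s^2 - 14*s + 6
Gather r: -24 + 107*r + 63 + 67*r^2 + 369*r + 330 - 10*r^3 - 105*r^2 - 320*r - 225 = -10*r^3 - 38*r^2 + 156*r + 144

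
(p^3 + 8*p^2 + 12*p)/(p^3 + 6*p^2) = (p + 2)/p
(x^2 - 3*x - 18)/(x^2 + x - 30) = (x^2 - 3*x - 18)/(x^2 + x - 30)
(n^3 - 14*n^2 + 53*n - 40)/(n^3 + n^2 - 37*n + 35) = (n - 8)/(n + 7)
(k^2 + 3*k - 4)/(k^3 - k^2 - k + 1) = (k + 4)/(k^2 - 1)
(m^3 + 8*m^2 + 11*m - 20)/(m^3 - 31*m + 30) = (m^2 + 9*m + 20)/(m^2 + m - 30)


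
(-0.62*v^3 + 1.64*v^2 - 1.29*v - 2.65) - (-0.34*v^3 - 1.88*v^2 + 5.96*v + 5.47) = -0.28*v^3 + 3.52*v^2 - 7.25*v - 8.12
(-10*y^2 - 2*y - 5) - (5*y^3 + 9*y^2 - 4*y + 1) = -5*y^3 - 19*y^2 + 2*y - 6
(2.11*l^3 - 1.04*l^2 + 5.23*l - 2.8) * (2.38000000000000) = 5.0218*l^3 - 2.4752*l^2 + 12.4474*l - 6.664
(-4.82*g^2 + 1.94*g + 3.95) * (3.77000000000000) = -18.1714*g^2 + 7.3138*g + 14.8915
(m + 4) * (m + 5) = m^2 + 9*m + 20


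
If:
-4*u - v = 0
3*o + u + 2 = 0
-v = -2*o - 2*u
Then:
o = -3/4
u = 1/4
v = -1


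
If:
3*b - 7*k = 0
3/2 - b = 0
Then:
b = 3/2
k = 9/14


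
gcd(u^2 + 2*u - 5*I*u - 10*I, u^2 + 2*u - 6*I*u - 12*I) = u + 2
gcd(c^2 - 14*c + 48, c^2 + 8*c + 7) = 1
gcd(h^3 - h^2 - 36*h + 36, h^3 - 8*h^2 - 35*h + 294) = h + 6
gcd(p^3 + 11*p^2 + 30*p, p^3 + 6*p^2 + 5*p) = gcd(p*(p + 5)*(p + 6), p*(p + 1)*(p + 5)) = p^2 + 5*p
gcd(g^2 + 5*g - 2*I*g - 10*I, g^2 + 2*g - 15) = g + 5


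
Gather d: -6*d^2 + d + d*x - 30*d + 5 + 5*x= -6*d^2 + d*(x - 29) + 5*x + 5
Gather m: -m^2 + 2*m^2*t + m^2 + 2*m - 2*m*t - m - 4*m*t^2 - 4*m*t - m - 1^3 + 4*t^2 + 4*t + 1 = 2*m^2*t + m*(-4*t^2 - 6*t) + 4*t^2 + 4*t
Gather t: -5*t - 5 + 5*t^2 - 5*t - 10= 5*t^2 - 10*t - 15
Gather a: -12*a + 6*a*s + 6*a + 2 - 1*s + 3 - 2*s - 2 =a*(6*s - 6) - 3*s + 3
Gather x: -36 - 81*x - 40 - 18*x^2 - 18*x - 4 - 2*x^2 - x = -20*x^2 - 100*x - 80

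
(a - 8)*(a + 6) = a^2 - 2*a - 48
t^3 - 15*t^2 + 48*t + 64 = (t - 8)^2*(t + 1)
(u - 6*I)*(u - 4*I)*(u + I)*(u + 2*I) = u^4 - 7*I*u^3 + 4*u^2 - 52*I*u + 48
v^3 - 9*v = v*(v - 3)*(v + 3)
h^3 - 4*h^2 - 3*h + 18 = (h - 3)^2*(h + 2)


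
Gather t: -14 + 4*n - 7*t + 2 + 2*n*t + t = 4*n + t*(2*n - 6) - 12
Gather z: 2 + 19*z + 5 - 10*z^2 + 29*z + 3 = -10*z^2 + 48*z + 10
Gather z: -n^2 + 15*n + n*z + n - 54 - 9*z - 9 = -n^2 + 16*n + z*(n - 9) - 63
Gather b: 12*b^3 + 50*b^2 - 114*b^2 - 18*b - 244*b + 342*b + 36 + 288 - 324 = 12*b^3 - 64*b^2 + 80*b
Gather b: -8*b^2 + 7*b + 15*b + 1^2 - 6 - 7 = -8*b^2 + 22*b - 12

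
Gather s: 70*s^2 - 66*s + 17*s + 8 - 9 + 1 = 70*s^2 - 49*s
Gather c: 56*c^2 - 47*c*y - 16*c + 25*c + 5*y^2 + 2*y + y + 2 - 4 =56*c^2 + c*(9 - 47*y) + 5*y^2 + 3*y - 2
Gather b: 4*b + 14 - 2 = 4*b + 12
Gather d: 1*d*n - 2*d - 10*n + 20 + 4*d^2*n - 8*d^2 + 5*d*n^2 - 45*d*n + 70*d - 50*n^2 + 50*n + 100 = d^2*(4*n - 8) + d*(5*n^2 - 44*n + 68) - 50*n^2 + 40*n + 120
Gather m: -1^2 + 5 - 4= 0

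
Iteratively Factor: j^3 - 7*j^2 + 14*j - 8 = (j - 2)*(j^2 - 5*j + 4) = (j - 2)*(j - 1)*(j - 4)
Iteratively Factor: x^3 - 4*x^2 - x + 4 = (x + 1)*(x^2 - 5*x + 4) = (x - 4)*(x + 1)*(x - 1)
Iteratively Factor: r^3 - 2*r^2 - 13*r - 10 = (r - 5)*(r^2 + 3*r + 2) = (r - 5)*(r + 2)*(r + 1)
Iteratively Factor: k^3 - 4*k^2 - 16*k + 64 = (k + 4)*(k^2 - 8*k + 16) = (k - 4)*(k + 4)*(k - 4)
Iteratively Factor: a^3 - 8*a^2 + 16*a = (a - 4)*(a^2 - 4*a) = (a - 4)^2*(a)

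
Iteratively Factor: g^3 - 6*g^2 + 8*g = (g - 2)*(g^2 - 4*g) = g*(g - 2)*(g - 4)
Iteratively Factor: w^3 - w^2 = (w - 1)*(w^2) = w*(w - 1)*(w)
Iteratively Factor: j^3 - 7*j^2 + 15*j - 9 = (j - 3)*(j^2 - 4*j + 3) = (j - 3)^2*(j - 1)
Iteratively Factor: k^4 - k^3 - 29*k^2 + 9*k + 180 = (k + 4)*(k^3 - 5*k^2 - 9*k + 45) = (k + 3)*(k + 4)*(k^2 - 8*k + 15) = (k - 3)*(k + 3)*(k + 4)*(k - 5)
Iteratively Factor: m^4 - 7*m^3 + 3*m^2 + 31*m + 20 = (m - 4)*(m^3 - 3*m^2 - 9*m - 5) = (m - 4)*(m + 1)*(m^2 - 4*m - 5) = (m - 4)*(m + 1)^2*(m - 5)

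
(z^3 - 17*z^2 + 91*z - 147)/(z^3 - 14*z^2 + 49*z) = (z - 3)/z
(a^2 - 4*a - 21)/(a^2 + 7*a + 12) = (a - 7)/(a + 4)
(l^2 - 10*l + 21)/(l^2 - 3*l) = (l - 7)/l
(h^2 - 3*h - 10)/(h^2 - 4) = (h - 5)/(h - 2)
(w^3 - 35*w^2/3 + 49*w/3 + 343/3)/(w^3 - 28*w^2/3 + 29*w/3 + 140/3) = (3*w^2 - 14*w - 49)/(3*w^2 - 7*w - 20)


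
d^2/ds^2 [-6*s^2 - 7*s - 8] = -12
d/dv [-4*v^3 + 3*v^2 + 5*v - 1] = -12*v^2 + 6*v + 5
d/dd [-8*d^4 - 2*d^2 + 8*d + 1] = -32*d^3 - 4*d + 8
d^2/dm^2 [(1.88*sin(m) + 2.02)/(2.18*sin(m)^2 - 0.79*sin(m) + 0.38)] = (-8.93451199999999*sin(m)^5 - 41.637128*sin(m)^4 + 37.649908*sin(m)^3 + 62.467502*sin(m)^2 - 31.095292*sin(m) + 0.303380000000002)/(10.360232*sin(m)^6 - 11.263188*sin(m)^5 + 9.49935*sin(m)^4 - 4.419655*sin(m)^3 + 1.65585*sin(m)^2 - 0.342228*sin(m) + 0.054872)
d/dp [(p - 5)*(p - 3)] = 2*p - 8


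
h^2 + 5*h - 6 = (h - 1)*(h + 6)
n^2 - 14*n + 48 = (n - 8)*(n - 6)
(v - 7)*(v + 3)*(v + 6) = v^3 + 2*v^2 - 45*v - 126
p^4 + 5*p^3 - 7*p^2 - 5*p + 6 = (p - 1)^2*(p + 1)*(p + 6)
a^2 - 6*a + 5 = (a - 5)*(a - 1)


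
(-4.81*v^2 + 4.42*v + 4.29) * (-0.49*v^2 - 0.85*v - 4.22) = 2.3569*v^4 + 1.9227*v^3 + 14.4391*v^2 - 22.2989*v - 18.1038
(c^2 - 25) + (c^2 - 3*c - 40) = 2*c^2 - 3*c - 65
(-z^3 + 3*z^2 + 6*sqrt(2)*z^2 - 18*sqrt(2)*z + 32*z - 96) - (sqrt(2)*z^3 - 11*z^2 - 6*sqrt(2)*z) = -sqrt(2)*z^3 - z^3 + 6*sqrt(2)*z^2 + 14*z^2 - 12*sqrt(2)*z + 32*z - 96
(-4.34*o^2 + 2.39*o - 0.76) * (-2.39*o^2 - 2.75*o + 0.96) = 10.3726*o^4 + 6.2229*o^3 - 8.9225*o^2 + 4.3844*o - 0.7296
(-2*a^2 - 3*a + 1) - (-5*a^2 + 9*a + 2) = 3*a^2 - 12*a - 1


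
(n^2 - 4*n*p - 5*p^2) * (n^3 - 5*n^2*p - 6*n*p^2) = n^5 - 9*n^4*p + 9*n^3*p^2 + 49*n^2*p^3 + 30*n*p^4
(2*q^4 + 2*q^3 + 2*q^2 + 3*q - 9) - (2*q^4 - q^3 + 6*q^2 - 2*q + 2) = 3*q^3 - 4*q^2 + 5*q - 11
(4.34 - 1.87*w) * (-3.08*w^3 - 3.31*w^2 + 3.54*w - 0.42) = 5.7596*w^4 - 7.1775*w^3 - 20.9852*w^2 + 16.149*w - 1.8228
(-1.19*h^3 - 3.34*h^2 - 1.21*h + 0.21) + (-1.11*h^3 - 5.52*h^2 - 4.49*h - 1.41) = -2.3*h^3 - 8.86*h^2 - 5.7*h - 1.2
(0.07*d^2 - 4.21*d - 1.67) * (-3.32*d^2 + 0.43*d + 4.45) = -0.2324*d^4 + 14.0073*d^3 + 4.0456*d^2 - 19.4526*d - 7.4315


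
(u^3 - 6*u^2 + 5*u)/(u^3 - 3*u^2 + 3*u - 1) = u*(u - 5)/(u^2 - 2*u + 1)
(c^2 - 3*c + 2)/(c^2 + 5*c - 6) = (c - 2)/(c + 6)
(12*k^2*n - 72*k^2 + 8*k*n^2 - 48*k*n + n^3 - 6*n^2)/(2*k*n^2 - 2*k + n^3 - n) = (6*k*n - 36*k + n^2 - 6*n)/(n^2 - 1)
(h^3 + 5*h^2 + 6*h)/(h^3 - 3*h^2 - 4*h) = (h^2 + 5*h + 6)/(h^2 - 3*h - 4)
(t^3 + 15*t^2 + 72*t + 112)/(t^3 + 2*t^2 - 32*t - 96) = (t + 7)/(t - 6)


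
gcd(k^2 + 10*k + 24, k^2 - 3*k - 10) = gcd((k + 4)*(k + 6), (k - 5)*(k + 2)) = 1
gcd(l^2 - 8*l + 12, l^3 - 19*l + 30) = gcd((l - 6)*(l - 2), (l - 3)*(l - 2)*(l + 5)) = l - 2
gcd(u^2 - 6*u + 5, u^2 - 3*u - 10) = u - 5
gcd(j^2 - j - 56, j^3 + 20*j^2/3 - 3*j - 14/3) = j + 7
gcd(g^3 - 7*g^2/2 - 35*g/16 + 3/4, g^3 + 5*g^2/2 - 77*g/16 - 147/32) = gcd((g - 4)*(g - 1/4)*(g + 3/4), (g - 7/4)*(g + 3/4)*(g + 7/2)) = g + 3/4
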